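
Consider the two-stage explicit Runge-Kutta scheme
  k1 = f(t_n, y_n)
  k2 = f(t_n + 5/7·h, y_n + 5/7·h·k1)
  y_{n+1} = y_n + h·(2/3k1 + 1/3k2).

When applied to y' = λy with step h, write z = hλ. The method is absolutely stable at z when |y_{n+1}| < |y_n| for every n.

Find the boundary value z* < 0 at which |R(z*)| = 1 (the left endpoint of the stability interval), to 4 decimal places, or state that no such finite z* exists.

Test eqn y'=λy, z=hλ:
  k1=λy_n ⇒ h·k1=z·y_n;  k2=λ(1+5/7z)y_n ⇒ h·k2=z(1+5/7z)y_n
  y_{n+1}/y_n = 1 + 2/3z + 1/3z(1+5/7z) = 1 + z + 5/21z²
  ⇒ R(z) = 1 + z + 5/21z².

Find x<0 with |R(x)|<1.
x=-1.6: |R|=0.0095
R=1: x+5/21x²=0 ⇒ x=−21/5=-4.2000; min R=1−1/(4·5/21)=-0.0500>−1
Confirm numerically:
  x=-3.920: |R|=0.73867 <1
  x=-3.285: |R|=0.28434 <1
  x=-1.989: |R|=0.04707 <1
  x=-1.786: |R|=0.02652 <1
  x=-4.720: |R|=1.58438 >1
  x=-4.434: |R|=1.24704 >1
  x=-4.243: |R|=1.04344 >1
Stable set (-4.2000, 0).

z* = -4.2000.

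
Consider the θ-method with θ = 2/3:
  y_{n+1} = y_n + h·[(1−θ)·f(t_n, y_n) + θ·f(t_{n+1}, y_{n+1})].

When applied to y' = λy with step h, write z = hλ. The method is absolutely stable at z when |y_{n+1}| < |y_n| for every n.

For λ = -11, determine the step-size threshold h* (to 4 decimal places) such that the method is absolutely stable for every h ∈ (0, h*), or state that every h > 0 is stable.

(−∞, 0) — no finite endpoint. Any h>0 works for λ=-11.

Set f=λy, z=hλ:
  y_{n+1} = y_n + z·[1/3·y_n + 2/3·y_{n+1}] ⇒ (1 − 2/3z)y_{n+1} = (1 + 1/3z)y_n
  so R(z) = (1 + 1/3z)/(1 − 2/3z).

Boundary: |R(x)|=1, x<0.
x=-0.39: |R|=0.6905
x=-2: |R|=0.1429
x=-10: |R|=0.3043
x=-100: |R|=0.4778
θ=2/3≥1/2 ⇒ |1+1/3x|<|1−2/3x| ∀x<0 ⇒ interval (−∞,0).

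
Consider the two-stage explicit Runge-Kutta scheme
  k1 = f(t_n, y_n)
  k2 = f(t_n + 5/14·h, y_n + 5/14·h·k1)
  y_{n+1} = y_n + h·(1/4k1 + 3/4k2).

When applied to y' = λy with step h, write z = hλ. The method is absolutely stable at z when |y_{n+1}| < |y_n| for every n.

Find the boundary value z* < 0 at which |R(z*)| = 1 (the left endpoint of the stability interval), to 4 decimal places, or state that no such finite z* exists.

left endpoint -3.7333.

On y'=λy, z=hλ:
  k1=λy_n ⇒ h·k1=z·y_n;  k2=λ(1+5/14z)y_n ⇒ h·k2=z(1+5/14z)y_n
  y_{n+1}/y_n = 1 + 1/4z + 3/4z(1+5/14z) = 1 + z + 15/56z²
  Hence R(z) = 1 + z + 15/56z².

Boundary: |R(x)|=1, x<0.
x=-0.9: |R|=0.3170
R=1: x+15/56x²=0 ⇒ x=−56/15=-3.7333; min R=1−1/(4·15/56)=0.0667>−1
Confirm numerically:
  x=-2.884: |R|=0.34389 <1
  x=-2.663: |R|=0.23653 <1
  x=-2.641: |R|=0.22727 <1
  x=-1.719: |R|=0.07251 <1
  x=-3.893: |R|=1.16650 >1
  x=-3.845: |R|=1.11501 >1
  x=-3.757: |R|=1.02382 >1
So |R|<1 on (-3.7333, 0).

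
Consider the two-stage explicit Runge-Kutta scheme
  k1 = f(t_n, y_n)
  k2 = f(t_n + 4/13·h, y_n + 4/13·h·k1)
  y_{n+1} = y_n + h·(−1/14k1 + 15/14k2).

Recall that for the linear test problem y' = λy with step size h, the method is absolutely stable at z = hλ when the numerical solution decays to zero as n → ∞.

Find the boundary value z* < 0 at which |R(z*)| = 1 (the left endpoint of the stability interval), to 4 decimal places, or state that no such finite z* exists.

Test eqn y'=λy, z=hλ:
  k1=λy_n ⇒ h·k1=z·y_n;  k2=λ(1+4/13z)y_n ⇒ h·k2=z(1+4/13z)y_n
  y_{n+1}/y_n = 1 − 1/14z + 15/14z(1+4/13z) = 1 + z + 30/91z²
  ⇒ R(z) = 1 + z + 30/91z².

Boundary: |R(x)|=1, x<0.
x=-1.29: |R|=0.2586
R=1: x+30/91x²=0 ⇒ x=−91/30=-3.0333; min R=1−1/(4·30/91)=0.2417>−1
Confirm numerically:
  x=-2.849: |R|=0.82687 <1
  x=-2.368: |R|=0.48060 <1
  x=-2.245: |R|=0.41655 <1
  x=-3.499: |R|=1.53715 >1
  x=-3.373: |R|=1.37770 >1
Interval (-3.0333, 0).

left endpoint -3.0333.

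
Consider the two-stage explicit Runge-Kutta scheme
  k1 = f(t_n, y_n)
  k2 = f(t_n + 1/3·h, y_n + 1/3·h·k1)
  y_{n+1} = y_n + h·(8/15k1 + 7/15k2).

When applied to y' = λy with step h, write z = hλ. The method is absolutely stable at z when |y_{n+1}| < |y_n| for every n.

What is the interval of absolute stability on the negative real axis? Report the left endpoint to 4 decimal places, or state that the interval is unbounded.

(-6.4286, 0).

Set f=λy, z=hλ:
  k1=λy_n ⇒ h·k1=z·y_n;  k2=λ(1+1/3z)y_n ⇒ h·k2=z(1+1/3z)y_n
  y_{n+1}/y_n = 1 + 8/15z + 7/15z(1+1/3z) = 1 + z + 7/45z²
  ⇒ R(z) = 1 + z + 7/45z².

Find x<0 with |R(x)|<1.
x=-0.61: |R|=0.4479
R=1: x+7/45x²=0 ⇒ x=−45/7=-6.4286; min R=1−1/(4·7/45)=-0.6071>−1
Confirm numerically:
  x=-6.025: |R|=0.62176 <1
  x=-5.996: |R|=0.59654 <1
  x=-5.399: |R|=0.13532 <1
  x=-4.179: |R|=0.46237 <1
  x=-6.901: |R|=1.50715 >1
  x=-6.692: |R|=1.27422 >1
  x=-6.642: |R|=1.22051 >1
Stable set (-6.4286, 0).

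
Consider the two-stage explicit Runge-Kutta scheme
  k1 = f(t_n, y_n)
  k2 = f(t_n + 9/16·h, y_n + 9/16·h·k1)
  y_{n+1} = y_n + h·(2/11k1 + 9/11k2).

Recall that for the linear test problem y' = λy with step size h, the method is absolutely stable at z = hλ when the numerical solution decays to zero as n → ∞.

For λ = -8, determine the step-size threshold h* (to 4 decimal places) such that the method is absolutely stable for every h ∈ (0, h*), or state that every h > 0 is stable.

Test eqn y'=λy, z=hλ:
  k1=λy_n ⇒ h·k1=z·y_n;  k2=λ(1+9/16z)y_n ⇒ h·k2=z(1+9/16z)y_n
  y_{n+1}/y_n = 1 + 2/11z + 9/11z(1+9/16z) = 1 + z + 81/176z²
  Hence R(z) = 1 + z + 81/176z².

Solve |R(x)|<1 on ℝ⁻.
x=-0.95: |R|=0.4654
R=1: x+81/176x²=0 ⇒ x=−176/81=-2.1728; min R=1−1/(4·81/176)=0.4568>−1
Confirm numerically:
  x=-2.101: |R|=0.93054 <1
  x=-2.049: |R|=0.88322 <1
  x=-1.778: |R|=0.67691 <1
  x=-0.962: |R|=0.46391 <1
  x=-2.408: |R|=1.26061 >1
  x=-2.319: |R|=1.15599 >1
Stable set (-2.1728, 0).

(-2.1728,0); λ=-8 ⇒ h* = (176/81)/8 = 0.2716.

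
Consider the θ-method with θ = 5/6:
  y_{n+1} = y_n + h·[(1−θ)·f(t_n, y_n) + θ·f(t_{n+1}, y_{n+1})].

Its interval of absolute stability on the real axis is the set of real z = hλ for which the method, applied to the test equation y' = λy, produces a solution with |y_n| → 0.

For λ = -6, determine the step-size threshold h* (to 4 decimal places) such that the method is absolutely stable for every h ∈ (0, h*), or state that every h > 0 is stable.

unbounded; (−∞, 0). Any h>0 works for λ=-6.

With y'=λy (z=hλ):
  y_{n+1} = y_n + z·[1/6·y_n + 5/6·y_{n+1}] ⇒ (1 − 5/6z)y_{n+1} = (1 + 1/6z)y_n
  Hence R(z) = (1 + 1/6z)/(1 − 5/6z).

Boundary: |R(x)|=1, x<0.
x=-1.14: |R|=0.4154
x=-2: |R|=0.2500
x=-10: |R|=0.0714
x=-100: |R|=0.1858
θ=5/6≥1/2 ⇒ |1+1/6x|<|1−5/6x| ∀x<0 ⇒ interval (−∞,0).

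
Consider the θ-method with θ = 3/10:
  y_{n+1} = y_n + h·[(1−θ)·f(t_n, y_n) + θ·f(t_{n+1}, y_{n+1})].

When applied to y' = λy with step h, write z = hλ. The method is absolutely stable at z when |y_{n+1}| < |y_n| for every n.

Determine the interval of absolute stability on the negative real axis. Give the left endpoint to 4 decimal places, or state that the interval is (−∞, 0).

With y'=λy (z=hλ):
  y_{n+1} = y_n + z·[7/10·y_n + 3/10·y_{n+1}] ⇒ (1 − 3/10z)y_{n+1} = (1 + 7/10z)y_n
  R(z) = (1 + 7/10z)/(1 − 3/10z).

Solve |R(x)|<1 on ℝ⁻.
x=-0.92: |R|=0.2790
R=−1: 1+7/10x = −1+3/10x ⇒ -2/5x=2 ⇒ x=2/(-2/5)=-5.0000
Confirm numerically:
  x=-4.620: |R|=0.93630 <1
  x=-4.391: |R|=0.89488 <1
  x=-3.754: |R|=0.76559 <1
  x=-3.232: |R|=0.64094 <1
  x=-5.360: |R|=1.05521 >1
  x=-5.287: |R|=1.04439 >1
  x=-5.068: |R|=1.01079 >1
So |R|<1 on (-5.0000, 0).

z∈(-5.0000,0).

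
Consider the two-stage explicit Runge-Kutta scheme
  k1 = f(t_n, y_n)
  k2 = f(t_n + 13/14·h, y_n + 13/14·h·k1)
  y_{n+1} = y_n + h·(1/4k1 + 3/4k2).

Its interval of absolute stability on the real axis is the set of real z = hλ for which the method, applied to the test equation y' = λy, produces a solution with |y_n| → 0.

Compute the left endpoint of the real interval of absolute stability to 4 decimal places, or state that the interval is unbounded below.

Set f=λy, z=hλ:
  k1=λy_n ⇒ h·k1=z·y_n;  k2=λ(1+13/14z)y_n ⇒ h·k2=z(1+13/14z)y_n
  y_{n+1}/y_n = 1 + 1/4z + 3/4z(1+13/14z) = 1 + z + 39/56z²
  ⇒ R(z) = 1 + z + 39/56z².

Need |R(x)|<1, x<0.
x=-1.63: |R|=1.2203
R=1: x+39/56x²=0 ⇒ x=−56/39=-1.4359; min R=1−1/(4·39/56)=0.6410>−1
Confirm numerically:
  x=-1.198: |R|=0.80152 <1
  x=-1.079: |R|=0.73181 <1
  x=-1.026: |R|=0.70711 <1
  x=-1.974: |R|=1.73976 >1
  x=-1.833: |R|=1.50692 >1
  x=-1.504: |R|=1.07133 >1
So |R|<1 on (-1.4359, 0).

left endpoint -1.4359.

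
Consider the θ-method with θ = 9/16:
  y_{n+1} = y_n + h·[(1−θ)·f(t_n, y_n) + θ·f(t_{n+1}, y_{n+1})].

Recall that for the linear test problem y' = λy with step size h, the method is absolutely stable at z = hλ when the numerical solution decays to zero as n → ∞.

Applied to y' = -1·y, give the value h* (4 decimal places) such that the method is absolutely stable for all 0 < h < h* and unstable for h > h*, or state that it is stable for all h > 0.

unbounded; (−∞, 0). Any h>0 works for λ=-1.

On y'=λy, z=hλ:
  y_{n+1} = y_n + z·[7/16·y_n + 9/16·y_{n+1}] ⇒ (1 − 9/16z)y_{n+1} = (1 + 7/16z)y_n
  ⇒ R(z) = (1 + 7/16z)/(1 − 9/16z).

Solve |R(x)|<1 on ℝ⁻.
x=-0.51: |R|=0.6037
x=-2: |R|=0.0588
x=-10: |R|=0.5094
x=-100: |R|=0.7467
θ=9/16≥1/2 ⇒ |1+7/16x|<|1−9/16x| ∀x<0 ⇒ stable on all of ℝ⁻.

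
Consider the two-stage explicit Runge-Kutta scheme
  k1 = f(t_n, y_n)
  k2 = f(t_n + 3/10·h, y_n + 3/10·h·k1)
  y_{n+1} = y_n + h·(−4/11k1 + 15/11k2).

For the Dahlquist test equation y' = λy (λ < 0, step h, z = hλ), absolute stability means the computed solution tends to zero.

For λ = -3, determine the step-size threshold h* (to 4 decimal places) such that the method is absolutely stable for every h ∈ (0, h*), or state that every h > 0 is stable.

(-2.4444,0); λ=-3 ⇒ h* = (22/9)/3 = 0.8148.

With y'=λy (z=hλ):
  k1=λy_n ⇒ h·k1=z·y_n;  k2=λ(1+3/10z)y_n ⇒ h·k2=z(1+3/10z)y_n
  y_{n+1}/y_n = 1 − 4/11z + 15/11z(1+3/10z) = 1 + z + 9/22z²
  ⇒ R(z) = 1 + z + 9/22z².

Need |R(x)|<1, x<0.
x=-0.92: |R|=0.4263
R=1: x+9/22x²=0 ⇒ x=−22/9=-2.4444; min R=1−1/(4·9/22)=0.3889>−1
Confirm numerically:
  x=-2.033: |R|=0.65781 <1
  x=-1.861: |R|=0.55581 <1
  x=-1.815: |R|=0.53264 <1
  x=-2.869: |R|=1.49829 >1
  x=-2.710: |R|=1.29440 >1
  x=-2.668: |R|=1.24400 >1
Interval (-2.4444, 0).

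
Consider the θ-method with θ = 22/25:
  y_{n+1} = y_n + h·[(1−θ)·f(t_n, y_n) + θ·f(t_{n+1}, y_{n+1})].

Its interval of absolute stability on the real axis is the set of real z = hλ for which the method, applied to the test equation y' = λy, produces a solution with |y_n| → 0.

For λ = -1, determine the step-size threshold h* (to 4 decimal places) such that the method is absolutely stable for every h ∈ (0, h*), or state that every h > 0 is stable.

Test eqn y'=λy, z=hλ:
  y_{n+1} = y_n + z·[3/25·y_n + 22/25·y_{n+1}] ⇒ (1 − 22/25z)y_{n+1} = (1 + 3/25z)y_n
  Hence R(z) = (1 + 3/25z)/(1 − 22/25z).

Find x<0 with |R(x)|<1.
x=-0.48: |R|=0.6625
x=-2: |R|=0.2754
x=-10: |R|=0.0204
x=-100: |R|=0.1236
θ=22/25≥1/2 ⇒ |1+3/25x|<|1−22/25x| ∀x<0 ⇒ stable on all of ℝ⁻.

(−∞, 0) — no finite endpoint. Any h>0 works for λ=-1.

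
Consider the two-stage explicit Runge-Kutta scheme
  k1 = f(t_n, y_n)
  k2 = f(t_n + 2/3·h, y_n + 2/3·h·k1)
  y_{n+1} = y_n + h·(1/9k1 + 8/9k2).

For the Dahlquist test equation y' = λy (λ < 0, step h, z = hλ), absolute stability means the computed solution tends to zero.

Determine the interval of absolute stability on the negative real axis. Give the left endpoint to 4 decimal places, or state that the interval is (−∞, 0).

With y'=λy (z=hλ):
  k1=λy_n ⇒ h·k1=z·y_n;  k2=λ(1+2/3z)y_n ⇒ h·k2=z(1+2/3z)y_n
  y_{n+1}/y_n = 1 + 1/9z + 8/9z(1+2/3z) = 1 + z + 16/27z²
  ⇒ R(z) = 1 + z + 16/27z².

Find x<0 with |R(x)|<1.
x=-0.86: |R|=0.5783
R=1: x+16/27x²=0 ⇒ x=−27/16=-1.6875; min R=1−1/(4·16/27)=0.5781>−1
Confirm numerically:
  x=-1.549: |R|=0.87287 <1
  x=-1.299: |R|=0.70094 <1
  x=-1.136: |R|=0.62874 <1
  x=-0.722: |R|=0.58691 <1
  x=-2.083: |R|=1.48819 >1
  x=-2.026: |R|=1.40640 >1
  x=-1.874: |R|=1.20711 >1
Interval (-1.6875, 0).

(-1.6875, 0).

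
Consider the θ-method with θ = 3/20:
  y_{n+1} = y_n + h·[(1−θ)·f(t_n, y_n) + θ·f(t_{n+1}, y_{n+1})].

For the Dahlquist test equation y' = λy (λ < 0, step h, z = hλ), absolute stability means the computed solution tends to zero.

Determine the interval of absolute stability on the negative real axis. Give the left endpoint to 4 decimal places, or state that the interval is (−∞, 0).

With y'=λy (z=hλ):
  y_{n+1} = y_n + z·[17/20·y_n + 3/20·y_{n+1}] ⇒ (1 − 3/20z)y_{n+1} = (1 + 17/20z)y_n
  Hence R(z) = (1 + 17/20z)/(1 − 3/20z).

Solve |R(x)|<1 on ℝ⁻.
x=-1.13: |R|=0.0338
R=−1: 1+17/20x = −1+3/20x ⇒ -7/10x=2 ⇒ x=2/(-7/10)=-2.8571
Confirm numerically:
  x=-2.599: |R|=0.86999 <1
  x=-2.500: |R|=0.81818 <1
  x=-1.462: |R|=0.19905 <1
  x=-1.277: |R|=0.07171 <1
  x=-3.293: |R|=1.20422 >1
  x=-3.251: |R|=1.18533 >1
  x=-3.249: |R|=1.18442 >1
Stable set (-2.8571, 0).

(-2.8571, 0).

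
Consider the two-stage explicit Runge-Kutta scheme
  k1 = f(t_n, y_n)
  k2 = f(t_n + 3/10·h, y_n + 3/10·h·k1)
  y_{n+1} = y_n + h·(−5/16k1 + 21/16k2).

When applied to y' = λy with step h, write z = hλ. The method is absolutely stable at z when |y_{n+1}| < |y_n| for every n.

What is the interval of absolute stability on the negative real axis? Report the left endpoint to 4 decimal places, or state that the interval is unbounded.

z∈(-2.5397,0).

Test eqn y'=λy, z=hλ:
  k1=λy_n ⇒ h·k1=z·y_n;  k2=λ(1+3/10z)y_n ⇒ h·k2=z(1+3/10z)y_n
  y_{n+1}/y_n = 1 − 5/16z + 21/16z(1+3/10z) = 1 + z + 63/160z²
  ⇒ R(z) = 1 + z + 63/160z².

Boundary: |R(x)|=1, x<0.
x=-1.1: |R|=0.3764
R=1: x+63/160x²=0 ⇒ x=−160/63=-2.5397; min R=1−1/(4·63/160)=0.3651>−1
Confirm numerically:
  x=-1.580: |R|=0.40296 <1
  x=-1.480: |R|=0.38247 <1
  x=-1.333: |R|=0.36665 <1
  x=-2.986: |R|=1.52475 >1
  x=-2.985: |R|=1.52340 >1
  x=-2.597: |R|=1.05861 >1
So |R|<1 on (-2.5397, 0).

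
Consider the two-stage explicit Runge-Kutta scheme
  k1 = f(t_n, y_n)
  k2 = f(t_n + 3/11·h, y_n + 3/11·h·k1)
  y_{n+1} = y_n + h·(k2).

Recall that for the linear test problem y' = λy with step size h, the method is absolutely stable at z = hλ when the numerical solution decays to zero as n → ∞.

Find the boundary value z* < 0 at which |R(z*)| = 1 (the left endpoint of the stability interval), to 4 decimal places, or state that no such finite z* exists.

With y'=λy (z=hλ):
  k1=λy_n ⇒ h·k1=z·y_n;  k2=λ(1+3/11z)y_n ⇒ h·k2=z(1+3/11z)y_n
  y_{n+1}/y_n = 1 + z(1+3/11z) = 1 + z + 3/11z²
  ⇒ R(z) = 1 + z + 3/11z².

Solve |R(x)|<1 on ℝ⁻.
x=-1.72: |R|=0.0868
R=1: x+3/11x²=0 ⇒ x=−11/3=-3.6667; min R=1−1/(4·3/11)=0.0833>−1
Confirm numerically:
  x=-3.054: |R|=0.48970 <1
  x=-2.177: |R|=0.11554 <1
  x=-2.073: |R|=0.09900 <1
  x=-1.844: |R|=0.08336 <1
  x=-4.173: |R|=1.57625 >1
  x=-3.853: |R|=1.19580 >1
  x=-3.782: |R|=1.11896 >1
Interval (-3.6667, 0).

left endpoint -3.6667.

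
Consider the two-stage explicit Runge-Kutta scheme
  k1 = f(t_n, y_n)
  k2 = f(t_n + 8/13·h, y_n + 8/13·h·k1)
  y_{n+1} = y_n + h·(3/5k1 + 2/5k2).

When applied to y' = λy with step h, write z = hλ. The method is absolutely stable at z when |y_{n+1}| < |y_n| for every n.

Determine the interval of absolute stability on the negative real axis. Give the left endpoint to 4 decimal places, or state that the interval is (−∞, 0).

With y'=λy (z=hλ):
  k1=λy_n ⇒ h·k1=z·y_n;  k2=λ(1+8/13z)y_n ⇒ h·k2=z(1+8/13z)y_n
  y_{n+1}/y_n = 1 + 3/5z + 2/5z(1+8/13z) = 1 + z + 16/65z²
  Hence R(z) = 1 + z + 16/65z².

Need |R(x)|<1, x<0.
x=-1.5: |R|=0.0538
R=1: x+16/65x²=0 ⇒ x=−65/16=-4.0625; min R=1−1/(4·16/65)=-0.0156>−1
Confirm numerically:
  x=-3.772: |R|=0.73027 <1
  x=-3.538: |R|=0.54322 <1
  x=-2.571: |R|=0.05609 <1
  x=-2.248: |R|=0.00406 <1
  x=-4.468: |R|=1.44598 >1
  x=-4.431: |R|=1.40193 >1
Stable set (-4.0625, 0).

(-4.0625, 0).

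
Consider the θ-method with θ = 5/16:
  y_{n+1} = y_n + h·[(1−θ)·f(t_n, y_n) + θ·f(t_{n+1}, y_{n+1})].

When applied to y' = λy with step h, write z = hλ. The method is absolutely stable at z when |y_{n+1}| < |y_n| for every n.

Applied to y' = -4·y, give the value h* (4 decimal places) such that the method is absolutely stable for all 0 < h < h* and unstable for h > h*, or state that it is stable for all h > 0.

(-5.3333,0); λ=-4 ⇒ h* = (16/3)/4 = 1.3333.

Set f=λy, z=hλ:
  y_{n+1} = y_n + z·[11/16·y_n + 5/16·y_{n+1}] ⇒ (1 − 5/16z)y_{n+1} = (1 + 11/16z)y_n
  so R(z) = (1 + 11/16z)/(1 − 5/16z).

Boundary: |R(x)|=1, x<0.
x=-0.68: |R|=0.4392
R=−1: 1+11/16x = −1+5/16x ⇒ -3/8x=2 ⇒ x=2/(-3/8)=-5.3333
Confirm numerically:
  x=-5.126: |R|=0.97012 <1
  x=-3.860: |R|=0.74958 <1
  x=-3.436: |R|=0.65690 <1
  x=-5.748: |R|=1.05561 >1
  x=-5.492: |R|=1.02191 >1
  x=-5.440: |R|=1.01481 >1
Stable set (-5.3333, 0).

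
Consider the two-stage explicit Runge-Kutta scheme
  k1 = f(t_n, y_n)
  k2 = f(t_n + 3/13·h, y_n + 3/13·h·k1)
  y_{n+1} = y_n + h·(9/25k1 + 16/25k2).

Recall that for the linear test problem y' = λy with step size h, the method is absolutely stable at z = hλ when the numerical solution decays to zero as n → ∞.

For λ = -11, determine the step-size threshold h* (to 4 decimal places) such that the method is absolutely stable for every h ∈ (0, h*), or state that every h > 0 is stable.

(-6.7708,0); λ=-11 ⇒ h* = (325/48)/11 = 0.6155.

Test eqn y'=λy, z=hλ:
  k1=λy_n ⇒ h·k1=z·y_n;  k2=λ(1+3/13z)y_n ⇒ h·k2=z(1+3/13z)y_n
  y_{n+1}/y_n = 1 + 9/25z + 16/25z(1+3/13z) = 1 + z + 48/325z²
  so R(z) = 1 + z + 48/325z².

Boundary: |R(x)|=1, x<0.
x=-1.71: |R|=0.2781
R=1: x+48/325x²=0 ⇒ x=−325/48=-6.7708; min R=1−1/(4·48/325)=-0.6927>−1
Confirm numerically:
  x=-5.304: |R|=0.14906 <1
  x=-4.838: |R|=0.38108 <1
  x=-4.267: |R|=0.57792 <1
  x=-2.946: |R|=0.66419 <1
  x=-7.240: |R|=1.50168 >1
  x=-6.912: |R|=1.14411 >1
  x=-6.840: |R|=1.06987 >1
Interval (-6.7708, 0).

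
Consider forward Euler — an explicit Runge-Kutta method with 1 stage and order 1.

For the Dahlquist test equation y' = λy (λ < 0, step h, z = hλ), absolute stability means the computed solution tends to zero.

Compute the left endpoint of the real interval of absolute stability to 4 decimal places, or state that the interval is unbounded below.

Set f=λy, z=hλ:
  order 1, 1-stage ⇒ R(z)=1+z
  (e.g. R(-1.4)=-0.40000, |R|=0.40000)

Find x<0 with |R(x)|<1.
x=-1.4: |R|=0.4000
|R(-1.32)|=0.3200 |R(-1.14)|=0.1400 |R(-0.86)|=0.1400
Bisect:
  x_lo=-2.3881 |R|=1.3881  x_hi=-0.1965 |R|=0.8035
  mid=-1.29229 |R|=0.29229 →hi
  mid=-1.84019 |R|=0.84019 →hi
  mid=-2.11413 |R|=1.11413 →lo
  mid=-1.97716 |R|=0.97716 →hi
  mid=-2.04565 |R|=1.04565 →lo
  mid=-2.01140 |R|=1.01140 →lo
  mid=-1.99428 |R|=0.99428 →hi
  ...
  [-2.00003,-1.99990] ⇒ x*=-2.0000
So |R|<1 on (-2.0000, 0).

z* = -2.0000.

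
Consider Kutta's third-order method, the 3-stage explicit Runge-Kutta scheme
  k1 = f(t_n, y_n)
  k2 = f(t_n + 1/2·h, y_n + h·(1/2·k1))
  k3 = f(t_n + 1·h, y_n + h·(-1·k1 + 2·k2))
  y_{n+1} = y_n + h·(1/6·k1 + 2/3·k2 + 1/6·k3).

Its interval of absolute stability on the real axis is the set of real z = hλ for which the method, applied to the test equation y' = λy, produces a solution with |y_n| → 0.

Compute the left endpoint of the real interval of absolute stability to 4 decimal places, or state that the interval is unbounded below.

With y'=λy (z=hλ):
  order 3, 3-stage ⇒ R(z)=1+z+z^2/2+z^3/6
  (e.g. R(-1.68)=-0.05907, |R|=0.05907)

Need |R(x)|<1, x<0.
x=-1.68: |R|=0.0591
|R(-2.61)|=1.1672 |R(-2.23)|=0.5918 |R(-0.68)|=0.4988
Bisect:
  x_lo=-2.9513 |R|=1.8806  x_hi=-0.3664 |R|=0.6926
  mid=-1.65883 |R|=0.04375 →hi
  mid=-2.30507 |R|=0.68967 →hi
  mid=-2.62819 |R|=1.20016 →lo
  mid=-2.46663 |R|=0.92577 →hi
  mid=-2.54741 |R|=1.05792 →lo
  mid=-2.50702 |R|=0.99062 →hi
  mid=-2.52722 |R|=1.02396 →lo
  mid=-2.51712 |R|=1.00721 →lo
  mid=-2.51207 |R|=0.99889 →hi
  ...
  [-2.51286,-2.51270] ⇒ x*=-2.5127
Interval (-2.5127, 0).

z* = -2.5127.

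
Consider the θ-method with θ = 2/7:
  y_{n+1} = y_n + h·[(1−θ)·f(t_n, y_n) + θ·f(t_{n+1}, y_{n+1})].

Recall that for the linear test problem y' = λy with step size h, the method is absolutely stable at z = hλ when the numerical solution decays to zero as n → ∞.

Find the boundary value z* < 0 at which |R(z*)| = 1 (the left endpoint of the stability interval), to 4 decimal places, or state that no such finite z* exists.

On y'=λy, z=hλ:
  y_{n+1} = y_n + z·[5/7·y_n + 2/7·y_{n+1}] ⇒ (1 − 2/7z)y_{n+1} = (1 + 5/7z)y_n
  so R(z) = (1 + 5/7z)/(1 − 2/7z).

Solve |R(x)|<1 on ℝ⁻.
x=-1.6: |R|=0.0980
R=−1: 1+5/7x = −1+2/7x ⇒ -3/7x=2 ⇒ x=2/(-3/7)=-4.6667
Confirm numerically:
  x=-4.348: |R|=0.93909 <1
  x=-3.170: |R|=0.66342 <1
  x=-2.984: |R|=0.61073 <1
  x=-5.046: |R|=1.06658 >1
  x=-4.897: |R|=1.04115 >1
  x=-4.807: |R|=1.02534 >1
Interval (-4.6667, 0).

left endpoint -4.6667.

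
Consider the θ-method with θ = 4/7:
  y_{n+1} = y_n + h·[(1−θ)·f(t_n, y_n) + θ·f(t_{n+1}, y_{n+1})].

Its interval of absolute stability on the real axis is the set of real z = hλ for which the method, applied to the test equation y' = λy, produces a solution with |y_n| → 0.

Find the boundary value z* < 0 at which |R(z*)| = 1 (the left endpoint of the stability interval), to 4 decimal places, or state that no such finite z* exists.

interval (−∞, 0).

Test eqn y'=λy, z=hλ:
  y_{n+1} = y_n + z·[3/7·y_n + 4/7·y_{n+1}] ⇒ (1 − 4/7z)y_{n+1} = (1 + 3/7z)y_n
  R(z) = (1 + 3/7z)/(1 − 4/7z).

Boundary: |R(x)|=1, x<0.
x=-1.47: |R|=0.2011
x=-2: |R|=0.0667
x=-10: |R|=0.4894
x=-100: |R|=0.7199
θ=4/7≥1/2 ⇒ |1+3/7x|<|1−4/7x| ∀x<0 ⇒ unbounded interval.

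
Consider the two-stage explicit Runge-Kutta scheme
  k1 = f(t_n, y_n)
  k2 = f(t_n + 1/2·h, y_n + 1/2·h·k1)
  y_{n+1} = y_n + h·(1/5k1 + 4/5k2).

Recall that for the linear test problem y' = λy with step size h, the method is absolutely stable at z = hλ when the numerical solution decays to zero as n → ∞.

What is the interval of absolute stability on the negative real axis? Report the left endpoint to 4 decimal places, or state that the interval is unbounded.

z∈(-2.5000,0).

With y'=λy (z=hλ):
  k1=λy_n ⇒ h·k1=z·y_n;  k2=λ(1+1/2z)y_n ⇒ h·k2=z(1+1/2z)y_n
  y_{n+1}/y_n = 1 + 1/5z + 4/5z(1+1/2z) = 1 + z + 2/5z²
  Hence R(z) = 1 + z + 2/5z².

Find x<0 with |R(x)|<1.
x=-0.78: |R|=0.4634
R=1: x+2/5x²=0 ⇒ x=−5/2=-2.5000; min R=1−1/(4·2/5)=0.3750>−1
Confirm numerically:
  x=-2.464: |R|=0.96452 <1
  x=-1.485: |R|=0.39709 <1
  x=-1.357: |R|=0.37958 <1
  x=-2.964: |R|=1.55012 >1
  x=-2.881: |R|=1.43906 >1
Stable set (-2.5000, 0).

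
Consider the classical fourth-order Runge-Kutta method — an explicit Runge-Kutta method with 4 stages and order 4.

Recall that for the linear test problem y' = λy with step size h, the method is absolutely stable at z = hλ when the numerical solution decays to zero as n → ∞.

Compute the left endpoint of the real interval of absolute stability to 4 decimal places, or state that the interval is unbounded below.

z* = -2.7853.

Set f=λy, z=hλ:
  order 4, 4-stage ⇒ R(z)=1+z+z^2/2+z^3/6+z^4/24
  (e.g. R(-0.58)=0.56040, |R|=0.56040)

Find x<0 with |R(x)|<1.
x=-0.58: |R|=0.5604
|R(-2.75)|=0.9481 |R(-2.19)|=0.4159 |R(-1.08)|=0.3499
Bisect:
  x_lo=-3.3204 |R|=2.1555  x_hi=-0.3829 |R|=0.6819
  mid=-1.85167 |R|=0.29437 →hi
  mid=-2.58603 |R|=0.73885 →hi
  mid=-2.95321 |R|=1.28413 →lo
  mid=-2.76962 |R|=0.97663 →hi
  mid=-2.86142 |R|=1.12097 →lo
  mid=-2.81552 |R|=1.04653 →lo
  mid=-2.79257 |R|=1.01103 →lo
  mid=-2.78110 |R|=0.99369 →hi
  mid=-2.78683 |R|=1.00232 →lo
  ...
  [-2.78540,-2.78522] ⇒ x*=-2.7853
So |R|<1 on (-2.7853, 0).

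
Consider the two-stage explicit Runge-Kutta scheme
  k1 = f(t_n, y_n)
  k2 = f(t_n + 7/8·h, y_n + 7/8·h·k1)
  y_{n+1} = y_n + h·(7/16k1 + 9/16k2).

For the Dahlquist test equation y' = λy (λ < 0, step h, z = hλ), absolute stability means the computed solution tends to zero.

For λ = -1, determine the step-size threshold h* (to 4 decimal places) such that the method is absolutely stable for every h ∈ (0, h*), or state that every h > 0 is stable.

(-2.0317,0); λ=-1 ⇒ h* = (128/63)/1 = 2.0317.

With y'=λy (z=hλ):
  k1=λy_n ⇒ h·k1=z·y_n;  k2=λ(1+7/8z)y_n ⇒ h·k2=z(1+7/8z)y_n
  y_{n+1}/y_n = 1 + 7/16z + 9/16z(1+7/8z) = 1 + z + 63/128z²
  so R(z) = 1 + z + 63/128z².

Solve |R(x)|<1 on ℝ⁻.
x=-1.79: |R|=0.7870
R=1: x+63/128x²=0 ⇒ x=−128/63=-2.0317; min R=1−1/(4·63/128)=0.4921>−1
Confirm numerically:
  x=-1.622: |R|=0.67289 <1
  x=-1.373: |R|=0.55484 <1
  x=-1.357: |R|=0.54934 <1
  x=-1.044: |R|=0.49245 <1
  x=-2.445: |R|=1.49731 >1
  x=-2.135: |R|=1.10850 >1
Interval (-2.0317, 0).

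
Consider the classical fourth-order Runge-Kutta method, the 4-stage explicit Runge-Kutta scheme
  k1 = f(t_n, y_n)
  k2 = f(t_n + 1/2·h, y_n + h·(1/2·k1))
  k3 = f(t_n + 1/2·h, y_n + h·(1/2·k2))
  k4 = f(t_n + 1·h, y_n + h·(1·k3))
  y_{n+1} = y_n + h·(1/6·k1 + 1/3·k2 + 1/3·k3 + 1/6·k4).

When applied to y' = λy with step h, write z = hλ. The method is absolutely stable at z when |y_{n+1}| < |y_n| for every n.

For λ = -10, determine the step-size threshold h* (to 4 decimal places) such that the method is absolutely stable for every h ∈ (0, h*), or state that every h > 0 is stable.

(-2.7853,0); λ=-10 ⇒ h* = 0.2785.

Set f=λy, z=hλ:
  order 4, 4-stage ⇒ R(z)=1+z+z^2/2+z^3/6+z^4/24
  (e.g. R(-0.71)=0.49299, |R|=0.49299)

Need |R(x)|<1, x<0.
x=-0.71: |R|=0.4930
|R(-2.6)|=0.7547 |R(-2.06)|=0.3552 |R(-1.88)|=0.3003
Bisect:
  x_lo=-3.2328 |R|=1.9126  x_hi=-0.0562 |R|=0.9453
  mid=-1.64449 |R|=0.27120 →hi
  mid=-2.43863 |R|=0.59135 →hi
  mid=-2.83570 |R|=1.07870 →lo
  mid=-2.63717 |R|=0.79870 →hi
  mid=-2.73644 |R|=0.92880 →hi
  mid=-2.78607 |R|=1.00117 →lo
  mid=-2.76125 |R|=0.96436 →hi
  mid=-2.77366 |R|=0.98260 →hi
  mid=-2.77987 |R|=0.99185 →hi
  mid=-2.78297 |R|=0.99650 →hi
  ...
  [-2.78529,-2.78510] ⇒ x*=-2.7853
So |R|<1 on (-2.7853, 0).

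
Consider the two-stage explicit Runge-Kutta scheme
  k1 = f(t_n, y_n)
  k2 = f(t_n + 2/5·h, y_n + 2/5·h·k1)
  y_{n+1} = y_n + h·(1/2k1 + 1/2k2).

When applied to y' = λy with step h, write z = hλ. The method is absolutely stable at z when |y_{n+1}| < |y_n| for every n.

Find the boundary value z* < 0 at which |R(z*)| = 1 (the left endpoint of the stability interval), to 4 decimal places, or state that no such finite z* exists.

left endpoint -5.0000.

Set f=λy, z=hλ:
  k1=λy_n ⇒ h·k1=z·y_n;  k2=λ(1+2/5z)y_n ⇒ h·k2=z(1+2/5z)y_n
  y_{n+1}/y_n = 1 + 1/2z + 1/2z(1+2/5z) = 1 + z + 1/5z²
  Hence R(z) = 1 + z + 1/5z².

Find x<0 with |R(x)|<1.
x=-1.37: |R|=0.0054
R=1: x+1/5x²=0 ⇒ x=−5=-5.0000; min R=1−1/(4·1/5)=-0.2500>−1
Confirm numerically:
  x=-4.700: |R|=0.71800 <1
  x=-2.711: |R|=0.24110 <1
  x=-2.399: |R|=0.24796 <1
  x=-5.578: |R|=1.64482 >1
  x=-5.167: |R|=1.17258 >1
  x=-5.073: |R|=1.07407 >1
Interval (-5.0000, 0).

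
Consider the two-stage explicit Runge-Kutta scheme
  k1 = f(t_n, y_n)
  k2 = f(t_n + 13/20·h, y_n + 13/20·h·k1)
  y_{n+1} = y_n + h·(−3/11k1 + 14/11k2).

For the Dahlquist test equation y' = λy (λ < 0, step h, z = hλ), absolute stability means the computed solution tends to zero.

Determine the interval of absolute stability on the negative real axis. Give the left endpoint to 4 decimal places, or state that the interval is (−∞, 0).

With y'=λy (z=hλ):
  k1=λy_n ⇒ h·k1=z·y_n;  k2=λ(1+13/20z)y_n ⇒ h·k2=z(1+13/20z)y_n
  y_{n+1}/y_n = 1 − 3/11z + 14/11z(1+13/20z) = 1 + z + 91/110z²
  Hence R(z) = 1 + z + 91/110z².

Find x<0 with |R(x)|<1.
x=-0.64: |R|=0.6989
R=1: x+91/110x²=0 ⇒ x=−110/91=-1.2088; min R=1−1/(4·91/110)=0.6978>−1
Confirm numerically:
  x=-1.040: |R|=0.85478 <1
  x=-0.951: |R|=0.79719 <1
  x=-0.787: |R|=0.72539 <1
  x=-1.510: |R|=1.37626 >1
  x=-1.484: |R|=1.33787 >1
So |R|<1 on (-1.2088, 0).

(-1.2088, 0).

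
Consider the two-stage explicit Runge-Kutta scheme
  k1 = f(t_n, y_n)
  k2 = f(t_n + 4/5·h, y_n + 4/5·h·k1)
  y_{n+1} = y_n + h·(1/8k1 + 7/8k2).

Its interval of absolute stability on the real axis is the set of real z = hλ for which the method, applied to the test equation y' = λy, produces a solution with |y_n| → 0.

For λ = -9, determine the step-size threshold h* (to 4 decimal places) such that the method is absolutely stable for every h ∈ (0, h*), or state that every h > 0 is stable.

Set f=λy, z=hλ:
  k1=λy_n ⇒ h·k1=z·y_n;  k2=λ(1+4/5z)y_n ⇒ h·k2=z(1+4/5z)y_n
  y_{n+1}/y_n = 1 + 1/8z + 7/8z(1+4/5z) = 1 + z + 7/10z²
  R(z) = 1 + z + 7/10z².

Solve |R(x)|<1 on ℝ⁻.
x=-0.48: |R|=0.6813
R=1: x+7/10x²=0 ⇒ x=−10/7=-1.4286; min R=1−1/(4·7/10)=0.6429>−1
Confirm numerically:
  x=-1.178: |R|=0.79338 <1
  x=-0.961: |R|=0.68546 <1
  x=-0.704: |R|=0.64293 <1
  x=-1.964: |R|=1.73611 >1
  x=-1.876: |R|=1.58756 >1
Interval (-1.4286, 0).

(-1.4286,0); λ=-9 ⇒ h* = (10/7)/9 = 0.1587.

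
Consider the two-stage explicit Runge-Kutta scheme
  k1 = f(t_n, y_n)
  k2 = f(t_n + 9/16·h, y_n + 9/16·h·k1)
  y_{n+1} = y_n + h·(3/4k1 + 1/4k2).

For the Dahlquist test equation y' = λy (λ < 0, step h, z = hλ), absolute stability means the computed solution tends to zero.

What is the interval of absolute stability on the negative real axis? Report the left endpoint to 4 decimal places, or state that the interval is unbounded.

On y'=λy, z=hλ:
  k1=λy_n ⇒ h·k1=z·y_n;  k2=λ(1+9/16z)y_n ⇒ h·k2=z(1+9/16z)y_n
  y_{n+1}/y_n = 1 + 3/4z + 1/4z(1+9/16z) = 1 + z + 9/64z²
  so R(z) = 1 + z + 9/64z².

Boundary: |R(x)|=1, x<0.
x=-1.57: |R|=0.2234
R=1: x+9/64x²=0 ⇒ x=−64/9=-7.1111; min R=1−1/(4·9/64)=-0.7778>−1
Confirm numerically:
  x=-5.219: |R|=0.38866 <1
  x=-4.243: |R|=0.71132 <1
  x=-3.648: |R|=0.77658 <1
  x=-3.606: |R|=0.77742 <1
  x=-7.496: |R|=1.40572 >1
  x=-7.360: |R|=1.25760 >1
  x=-7.278: |R|=1.17081 >1
Interval (-7.1111, 0).

z∈(-7.1111,0).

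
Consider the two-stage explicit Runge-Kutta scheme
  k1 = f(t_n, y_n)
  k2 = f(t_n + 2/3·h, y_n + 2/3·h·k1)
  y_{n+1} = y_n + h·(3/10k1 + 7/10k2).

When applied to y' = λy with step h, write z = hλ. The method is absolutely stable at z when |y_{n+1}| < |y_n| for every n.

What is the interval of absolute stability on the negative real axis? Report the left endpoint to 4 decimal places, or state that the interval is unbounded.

(-2.1429, 0).

On y'=λy, z=hλ:
  k1=λy_n ⇒ h·k1=z·y_n;  k2=λ(1+2/3z)y_n ⇒ h·k2=z(1+2/3z)y_n
  y_{n+1}/y_n = 1 + 3/10z + 7/10z(1+2/3z) = 1 + z + 7/15z²
  R(z) = 1 + z + 7/15z².

Boundary: |R(x)|=1, x<0.
x=-1.46: |R|=0.5347
R=1: x+7/15x²=0 ⇒ x=−15/7=-2.1429; min R=1−1/(4·7/15)=0.4643>−1
Confirm numerically:
  x=-1.987: |R|=0.85548 <1
  x=-1.895: |R|=0.78081 <1
  x=-1.683: |R|=0.63883 <1
  x=-1.302: |R|=0.48910 <1
  x=-2.690: |R|=1.68685 >1
  x=-2.682: |R|=1.67479 >1
  x=-2.551: |R|=1.48588 >1
So |R|<1 on (-2.1429, 0).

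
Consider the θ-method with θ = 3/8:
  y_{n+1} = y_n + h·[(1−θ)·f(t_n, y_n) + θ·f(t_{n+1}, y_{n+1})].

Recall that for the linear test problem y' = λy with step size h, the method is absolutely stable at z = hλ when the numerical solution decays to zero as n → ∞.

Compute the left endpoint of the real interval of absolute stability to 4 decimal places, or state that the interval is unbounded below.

left endpoint -8.0000.

Test eqn y'=λy, z=hλ:
  y_{n+1} = y_n + z·[5/8·y_n + 3/8·y_{n+1}] ⇒ (1 − 3/8z)y_{n+1} = (1 + 5/8z)y_n
  R(z) = (1 + 5/8z)/(1 − 3/8z).

Boundary: |R(x)|=1, x<0.
x=-1.19: |R|=0.1772
R=−1: 1+5/8x = −1+3/8x ⇒ -1/4x=2 ⇒ x=2/(-1/4)=-8.0000
Confirm numerically:
  x=-6.923: |R|=0.92513 <1
  x=-4.957: |R|=0.73390 <1
  x=-3.266: |R|=0.46803 <1
  x=-8.341: |R|=1.02065 >1
  x=-8.084: |R|=1.00521 >1
So |R|<1 on (-8.0000, 0).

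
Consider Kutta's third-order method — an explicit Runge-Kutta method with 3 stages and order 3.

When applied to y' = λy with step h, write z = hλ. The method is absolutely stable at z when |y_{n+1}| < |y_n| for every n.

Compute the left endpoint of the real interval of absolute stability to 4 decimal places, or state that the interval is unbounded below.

With y'=λy (z=hλ):
  order 3, 3-stage ⇒ R(z)=1+z+z^2/2+z^3/6
  (e.g. R(-1.54)=0.03709, |R|=0.03709)

Boundary: |R(x)|=1, x<0.
x=-1.54: |R|=0.0371
|R(-2.77)|=1.4759 |R(-1.39)|=0.1284 |R(-1.25)|=0.2057
Bisect:
  x_lo=-3.0042 |R|=2.0104  x_hi=-0.2660 |R|=0.7662
  mid=-1.63509 |R|=0.02691 →hi
  mid=-2.31962 |R|=0.70948 →hi
  mid=-2.66189 |R|=1.26260 →lo
  mid=-2.49075 |R|=0.96421 →hi
  mid=-2.57632 |R|=1.10763 →lo
  mid=-2.53354 |R|=1.03451 →lo
  mid=-2.51215 |R|=0.99901 →hi
  mid=-2.52284 |R|=1.01668 →lo
  mid=-2.51749 |R|=1.00782 →lo
  ...
  [-2.51281,-2.51265] ⇒ x*=-2.5127
Stable set (-2.5127, 0).

left endpoint -2.5127.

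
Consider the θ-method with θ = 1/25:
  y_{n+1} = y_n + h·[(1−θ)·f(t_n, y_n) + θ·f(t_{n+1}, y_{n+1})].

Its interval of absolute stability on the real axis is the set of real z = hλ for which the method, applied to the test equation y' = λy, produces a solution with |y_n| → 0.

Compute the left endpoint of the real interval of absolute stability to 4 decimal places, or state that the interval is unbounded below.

On y'=λy, z=hλ:
  y_{n+1} = y_n + z·[24/25·y_n + 1/25·y_{n+1}] ⇒ (1 − 1/25z)y_{n+1} = (1 + 24/25z)y_n
  Hence R(z) = (1 + 24/25z)/(1 − 1/25z).

Need |R(x)|<1, x<0.
x=-1.01: |R|=0.0292
R=−1: 1+24/25x = −1+1/25x ⇒ -23/25x=2 ⇒ x=2/(-23/25)=-2.1739
Confirm numerically:
  x=-1.974: |R|=0.82954 <1
  x=-1.704: |R|=0.59527 <1
  x=-1.684: |R|=0.57772 <1
  x=-1.666: |R|=0.56191 <1
  x=-2.580: |R|=1.33865 >1
  x=-2.279: |R|=1.08860 >1
So |R|<1 on (-2.1739, 0).

z* = -2.1739.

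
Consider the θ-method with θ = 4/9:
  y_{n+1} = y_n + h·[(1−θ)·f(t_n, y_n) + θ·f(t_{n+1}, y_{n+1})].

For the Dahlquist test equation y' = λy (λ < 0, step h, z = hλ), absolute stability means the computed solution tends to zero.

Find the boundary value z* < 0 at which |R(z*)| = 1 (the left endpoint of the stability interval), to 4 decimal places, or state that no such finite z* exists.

Test eqn y'=λy, z=hλ:
  y_{n+1} = y_n + z·[5/9·y_n + 4/9·y_{n+1}] ⇒ (1 − 4/9z)y_{n+1} = (1 + 5/9z)y_n
  ⇒ R(z) = (1 + 5/9z)/(1 − 4/9z).

Need |R(x)|<1, x<0.
x=-1.31: |R|=0.1721
R=−1: 1+5/9x = −1+4/9x ⇒ -1/9x=2 ⇒ x=2/(-1/9)=-18.0000
Confirm numerically:
  x=-16.940: |R|=0.98619 <1
  x=-16.560: |R|=0.98086 <1
  x=-11.426: |R|=0.87983 <1
  x=-8.017: |R|=0.75692 <1
  x=-18.555: |R|=1.00667 >1
  x=-18.227: |R|=1.00277 >1
  x=-18.093: |R|=1.00114 >1
Stable set (-18.0000, 0).

z* = -18.0000.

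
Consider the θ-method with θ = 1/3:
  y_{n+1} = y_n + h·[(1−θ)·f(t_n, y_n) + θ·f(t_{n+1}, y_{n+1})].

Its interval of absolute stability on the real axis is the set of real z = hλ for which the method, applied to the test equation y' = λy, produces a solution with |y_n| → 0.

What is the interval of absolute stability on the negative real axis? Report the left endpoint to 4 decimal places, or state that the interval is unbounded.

With y'=λy (z=hλ):
  y_{n+1} = y_n + z·[2/3·y_n + 1/3·y_{n+1}] ⇒ (1 − 1/3z)y_{n+1} = (1 + 2/3z)y_n
  so R(z) = (1 + 2/3z)/(1 − 1/3z).

Find x<0 with |R(x)|<1.
x=-0.91: |R|=0.3018
R=−1: 1+2/3x = −1+1/3x ⇒ -1/3x=2 ⇒ x=2/(-1/3)=-6.0000
Confirm numerically:
  x=-5.389: |R|=0.92717 <1
  x=-5.032: |R|=0.87948 <1
  x=-3.957: |R|=0.70634 <1
  x=-3.183: |R|=0.54440 <1
  x=-6.437: |R|=1.04631 >1
  x=-6.371: |R|=1.03959 >1
  x=-6.321: |R|=1.03444 >1
Stable set (-6.0000, 0).

z∈(-6.0000,0).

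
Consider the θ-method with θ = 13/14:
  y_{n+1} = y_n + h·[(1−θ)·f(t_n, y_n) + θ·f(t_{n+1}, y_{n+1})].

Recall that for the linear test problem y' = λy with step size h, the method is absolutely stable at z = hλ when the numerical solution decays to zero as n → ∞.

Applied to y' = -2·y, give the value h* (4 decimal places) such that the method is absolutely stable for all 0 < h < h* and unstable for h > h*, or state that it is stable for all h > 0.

unbounded; (−∞, 0). Any h>0 works for λ=-2.

Test eqn y'=λy, z=hλ:
  y_{n+1} = y_n + z·[1/14·y_n + 13/14·y_{n+1}] ⇒ (1 − 13/14z)y_{n+1} = (1 + 1/14z)y_n
  so R(z) = (1 + 1/14z)/(1 − 13/14z).

Solve |R(x)|<1 on ℝ⁻.
x=-0.49: |R|=0.6632
x=-2: |R|=0.3000
x=-10: |R|=0.0278
x=-100: |R|=0.0654
θ=13/14≥1/2 ⇒ |1+1/14x|<|1−13/14x| ∀x<0 ⇒ stable on all of ℝ⁻.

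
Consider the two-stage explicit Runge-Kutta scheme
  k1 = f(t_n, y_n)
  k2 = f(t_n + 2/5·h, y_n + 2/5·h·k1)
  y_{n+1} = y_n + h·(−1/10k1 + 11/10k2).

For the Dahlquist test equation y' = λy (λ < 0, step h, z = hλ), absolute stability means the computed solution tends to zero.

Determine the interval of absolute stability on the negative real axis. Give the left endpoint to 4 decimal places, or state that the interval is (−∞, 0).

Test eqn y'=λy, z=hλ:
  k1=λy_n ⇒ h·k1=z·y_n;  k2=λ(1+2/5z)y_n ⇒ h·k2=z(1+2/5z)y_n
  y_{n+1}/y_n = 1 − 1/10z + 11/10z(1+2/5z) = 1 + z + 11/25z²
  ⇒ R(z) = 1 + z + 11/25z².

Boundary: |R(x)|=1, x<0.
x=-1.53: |R|=0.5000
R=1: x+11/25x²=0 ⇒ x=−25/11=-2.2727; min R=1−1/(4·11/25)=0.4318>−1
Confirm numerically:
  x=-2.125: |R|=0.86188 <1
  x=-1.500: |R|=0.49000 <1
  x=-1.398: |R|=0.46194 <1
  x=-1.167: |R|=0.43223 <1
  x=-2.759: |R|=1.59032 >1
  x=-2.655: |R|=1.44657 >1
  x=-2.357: |R|=1.08740 >1
Interval (-2.2727, 0).

z∈(-2.2727,0).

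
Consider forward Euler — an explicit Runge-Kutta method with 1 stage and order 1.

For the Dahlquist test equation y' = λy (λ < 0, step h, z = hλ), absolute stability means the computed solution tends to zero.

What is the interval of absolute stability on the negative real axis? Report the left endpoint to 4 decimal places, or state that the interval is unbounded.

(-2.0000, 0).

Set f=λy, z=hλ:
  order 1, 1-stage ⇒ R(z)=1+z
  (e.g. R(-1.46)=-0.46000, |R|=0.46000)

Need |R(x)|<1, x<0.
x=-1.46: |R|=0.4600
|R(-2.13)|=1.1300 |R(-0.85)|=0.1500 |R(-0.76)|=0.2400
Bisect:
  x_lo=-2.3214 |R|=1.3214  x_hi=-0.3477 |R|=0.6523
  mid=-1.33454 |R|=0.33454 →hi
  mid=-1.82797 |R|=0.82797 →hi
  mid=-2.07468 |R|=1.07468 →lo
  mid=-1.95132 |R|=0.95132 →hi
  mid=-2.01300 |R|=1.01300 →lo
  mid=-1.98216 |R|=0.98216 →hi
  mid=-1.99758 |R|=0.99758 →hi
  mid=-2.00529 |R|=1.00529 →lo
  mid=-2.00144 |R|=1.00144 →lo
  ...
  [-2.00011,-1.99999] ⇒ x*=-2.0000
So |R|<1 on (-2.0000, 0).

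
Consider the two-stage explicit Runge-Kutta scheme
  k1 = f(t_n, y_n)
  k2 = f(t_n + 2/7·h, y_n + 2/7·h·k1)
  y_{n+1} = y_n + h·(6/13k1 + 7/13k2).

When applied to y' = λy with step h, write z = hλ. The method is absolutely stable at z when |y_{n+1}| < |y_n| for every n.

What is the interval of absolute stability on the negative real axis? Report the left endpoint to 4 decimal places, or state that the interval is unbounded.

z∈(-6.5000,0).

Test eqn y'=λy, z=hλ:
  k1=λy_n ⇒ h·k1=z·y_n;  k2=λ(1+2/7z)y_n ⇒ h·k2=z(1+2/7z)y_n
  y_{n+1}/y_n = 1 + 6/13z + 7/13z(1+2/7z) = 1 + z + 2/13z²
  so R(z) = 1 + z + 2/13z².

Boundary: |R(x)|=1, x<0.
x=-0.5: |R|=0.5385
R=1: x+2/13x²=0 ⇒ x=−13/2=-6.5000; min R=1−1/(4·2/13)=-0.6250>−1
Confirm numerically:
  x=-4.322: |R|=0.44820 <1
  x=-3.640: |R|=0.60160 <1
  x=-3.347: |R|=0.62355 <1
  x=-2.924: |R|=0.60865 <1
  x=-6.930: |R|=1.45845 >1
  x=-6.578: |R|=1.07894 >1
  x=-6.521: |R|=1.02107 >1
So |R|<1 on (-6.5000, 0).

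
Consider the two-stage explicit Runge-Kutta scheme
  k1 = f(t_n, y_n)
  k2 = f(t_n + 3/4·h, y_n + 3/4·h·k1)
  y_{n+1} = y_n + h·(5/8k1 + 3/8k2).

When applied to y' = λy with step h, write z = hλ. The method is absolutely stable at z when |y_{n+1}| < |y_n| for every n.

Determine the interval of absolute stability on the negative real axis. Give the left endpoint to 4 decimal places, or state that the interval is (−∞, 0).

z∈(-3.5556,0).

Test eqn y'=λy, z=hλ:
  k1=λy_n ⇒ h·k1=z·y_n;  k2=λ(1+3/4z)y_n ⇒ h·k2=z(1+3/4z)y_n
  y_{n+1}/y_n = 1 + 5/8z + 3/8z(1+3/4z) = 1 + z + 9/32z²
  ⇒ R(z) = 1 + z + 9/32z².

Need |R(x)|<1, x<0.
x=-1.33: |R|=0.1675
R=1: x+9/32x²=0 ⇒ x=−32/9=-3.5556; min R=1−1/(4·9/32)=0.1111>−1
Confirm numerically:
  x=-3.399: |R|=0.85034 <1
  x=-2.895: |R|=0.46216 <1
  x=-2.538: |R|=0.27366 <1
  x=-4.070: |R|=1.58888 >1
  x=-3.705: |R|=1.15573 >1
  x=-3.693: |R|=1.14276 >1
Interval (-3.5556, 0).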